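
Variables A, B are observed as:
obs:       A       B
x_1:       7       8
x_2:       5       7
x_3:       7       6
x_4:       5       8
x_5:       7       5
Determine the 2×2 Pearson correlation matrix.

Step 1 — column means:
  mean(A) = (7 + 5 + 7 + 5 + 7) / 5 = 31/5 = 6.2
  mean(B) = (8 + 7 + 6 + 8 + 5) / 5 = 34/5 = 6.8

Step 2 — sample variances and covariances s[i,j] = (1/(n-1)) · Σ_k (x_{k,i} - mean_i) · (x_{k,j} - mean_j), with n-1 = 4:
  s[A,A] = ((0.8)·(0.8) + (-1.2)·(-1.2) + (0.8)·(0.8) + (-1.2)·(-1.2) + (0.8)·(0.8)) / 4 = 4.8/4 = 1.2
  s[A,B] = ((0.8)·(1.2) + (-1.2)·(0.2) + (0.8)·(-0.8) + (-1.2)·(1.2) + (0.8)·(-1.8)) / 4 = -2.8/4 = -0.7
  s[B,B] = ((1.2)·(1.2) + (0.2)·(0.2) + (-0.8)·(-0.8) + (1.2)·(1.2) + (-1.8)·(-1.8)) / 4 = 6.8/4 = 1.7
  Sample standard deviations s_i = √(s[i,i]):
  s(A) = √(1.2) = 1.0954
  s(B) = √(1.7) = 1.3038

Step 3 — r_{ij} = s_{ij} / (s_i · s_j):
  r[A,A] = 1 (diagonal).
  r[A,B] = -0.7 / (1.0954 · 1.3038) = -0.7 / 1.4283 = -0.4901
  r[B,B] = 1 (diagonal).

R is symmetric with unit diagonal. Assembling:

R = [[1, -0.4901],
 [-0.4901, 1]]


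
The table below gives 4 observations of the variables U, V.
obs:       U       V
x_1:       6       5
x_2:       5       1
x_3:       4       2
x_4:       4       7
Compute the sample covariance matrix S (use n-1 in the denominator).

Step 1 — column means:
  mean(U) = (6 + 5 + 4 + 4) / 4 = 19/4 = 4.75
  mean(V) = (5 + 1 + 2 + 7) / 4 = 15/4 = 3.75

Step 2 — sample covariance S[i,j] = (1/(n-1)) · Σ_k (x_{k,i} - mean_i) · (x_{k,j} - mean_j), with n-1 = 3.
  S[U,U] = ((1.25)·(1.25) + (0.25)·(0.25) + (-0.75)·(-0.75) + (-0.75)·(-0.75)) / 3 = 2.75/3 = 0.9167
  S[U,V] = ((1.25)·(1.25) + (0.25)·(-2.75) + (-0.75)·(-1.75) + (-0.75)·(3.25)) / 3 = -0.25/3 = -0.0833
  S[V,V] = ((1.25)·(1.25) + (-2.75)·(-2.75) + (-1.75)·(-1.75) + (3.25)·(3.25)) / 3 = 22.75/3 = 7.5833

S is symmetric (S[j,i] = S[i,j]). Assembling:

S = [[0.9167, -0.0833],
 [-0.0833, 7.5833]]


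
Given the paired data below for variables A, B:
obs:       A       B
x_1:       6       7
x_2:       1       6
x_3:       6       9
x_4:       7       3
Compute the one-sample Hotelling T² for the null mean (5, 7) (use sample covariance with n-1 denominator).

Step 1 — sample mean vector:
  mean(A) = (6 + 1 + 6 + 7) / 4 = 20/4 = 5
  mean(B) = (7 + 6 + 9 + 3) / 4 = 25/4 = 6.25
  x̄ = (5, 6.25),  deviation x̄ - mu_0 = (5, 6.25) - (5, 7) = (0, -0.75).

Step 2 — sample covariance matrix, S[i,j] = (1/(n-1)) · Σ_k (x_{k,i} - mean_i) · (x_{k,j} - mean_j), divisor n-1 = 3:
  S[A,A] = ((1)·(1) + (-4)·(-4) + (1)·(1) + (2)·(2)) / 3 = 22/3 = 7.3333
  S[A,B] = ((1)·(0.75) + (-4)·(-0.25) + (1)·(2.75) + (2)·(-3.25)) / 3 = -2/3 = -0.6667
  S[B,B] = ((0.75)·(0.75) + (-0.25)·(-0.25) + (2.75)·(2.75) + (-3.25)·(-3.25)) / 3 = 18.75/3 = 6.25
  S = [[7.3333, -0.6667],
 [-0.6667, 6.25]].

Step 3 — invert S. det(S) = 7.3333·6.25 - (-0.6667)² = 45.3889.
  S^{-1} = (1/det) · [[d, -b], [-b, a]] = [[0.1377, 0.0147],
 [0.0147, 0.1616]].

Step 4 — quadratic form (x̄ - mu_0)^T · S^{-1} · (x̄ - mu_0):
  S^{-1} · (x̄ - mu_0) = (-0.011, -0.1212),
  (x̄ - mu_0)^T · [...] = (0)·(-0.011) + (-0.75)·(-0.1212) = 0.0909.

Step 5 — scale by n: T² = 4 · 0.0909 = 0.3635.

T² ≈ 0.3635


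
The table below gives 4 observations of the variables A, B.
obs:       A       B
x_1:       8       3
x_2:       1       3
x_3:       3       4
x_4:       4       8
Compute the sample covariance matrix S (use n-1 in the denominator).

Step 1 — column means:
  mean(A) = (8 + 1 + 3 + 4) / 4 = 16/4 = 4
  mean(B) = (3 + 3 + 4 + 8) / 4 = 18/4 = 4.5

Step 2 — sample covariance S[i,j] = (1/(n-1)) · Σ_k (x_{k,i} - mean_i) · (x_{k,j} - mean_j), with n-1 = 3.
  S[A,A] = ((4)·(4) + (-3)·(-3) + (-1)·(-1) + (0)·(0)) / 3 = 26/3 = 8.6667
  S[A,B] = ((4)·(-1.5) + (-3)·(-1.5) + (-1)·(-0.5) + (0)·(3.5)) / 3 = -1/3 = -0.3333
  S[B,B] = ((-1.5)·(-1.5) + (-1.5)·(-1.5) + (-0.5)·(-0.5) + (3.5)·(3.5)) / 3 = 17/3 = 5.6667

S is symmetric (S[j,i] = S[i,j]). Assembling:

S = [[8.6667, -0.3333],
 [-0.3333, 5.6667]]


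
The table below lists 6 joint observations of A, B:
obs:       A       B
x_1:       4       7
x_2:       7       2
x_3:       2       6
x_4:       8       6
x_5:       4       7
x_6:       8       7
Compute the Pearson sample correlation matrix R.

Step 1 — column means:
  mean(A) = (4 + 7 + 2 + 8 + 4 + 8) / 6 = 33/6 = 5.5
  mean(B) = (7 + 2 + 6 + 6 + 7 + 7) / 6 = 35/6 = 5.8333

Step 2 — sample variances and covariances s[i,j] = (1/(n-1)) · Σ_k (x_{k,i} - mean_i) · (x_{k,j} - mean_j), with n-1 = 5:
  s[A,A] = ((-1.5)·(-1.5) + (1.5)·(1.5) + (-3.5)·(-3.5) + (2.5)·(2.5) + (-1.5)·(-1.5) + (2.5)·(2.5)) / 5 = 31.5/5 = 6.3
  s[A,B] = ((-1.5)·(1.1667) + (1.5)·(-3.8333) + (-3.5)·(0.1667) + (2.5)·(0.1667) + (-1.5)·(1.1667) + (2.5)·(1.1667)) / 5 = -6.5/5 = -1.3
  s[B,B] = ((1.1667)·(1.1667) + (-3.8333)·(-3.8333) + (0.1667)·(0.1667) + (0.1667)·(0.1667) + (1.1667)·(1.1667) + (1.1667)·(1.1667)) / 5 = 18.8333/5 = 3.7667
  Sample standard deviations s_i = √(s[i,i]):
  s(A) = √(6.3) = 2.51
  s(B) = √(3.7667) = 1.9408

Step 3 — r_{ij} = s_{ij} / (s_i · s_j):
  r[A,A] = 1 (diagonal).
  r[A,B] = -1.3 / (2.51 · 1.9408) = -1.3 / 4.8713 = -0.2669
  r[B,B] = 1 (diagonal).

R is symmetric with unit diagonal. Assembling:

R = [[1, -0.2669],
 [-0.2669, 1]]


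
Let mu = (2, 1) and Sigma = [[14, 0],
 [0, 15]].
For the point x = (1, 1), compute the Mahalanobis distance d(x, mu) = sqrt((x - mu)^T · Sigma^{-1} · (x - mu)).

Step 1 — centre the observation: (x - mu) = (-1, 0).

Step 2 — invert Sigma. det(Sigma) = 14·15 - (0)² = 210.
  Sigma^{-1} = (1/det) · [[d, -b], [-b, a]] = [[0.0714, 0],
 [0, 0.0667]].

Step 3 — form the quadratic (x - mu)^T · Sigma^{-1} · (x - mu):
  Sigma^{-1} · (x - mu) = (-0.0714, 0).
  (x - mu)^T · [Sigma^{-1} · (x - mu)] = (-1)·(-0.0714) + (0)·(0) = 0.0714.

Step 4 — take square root: d = √(0.0714) ≈ 0.2673.

d(x, mu) = √(0.0714) ≈ 0.2673


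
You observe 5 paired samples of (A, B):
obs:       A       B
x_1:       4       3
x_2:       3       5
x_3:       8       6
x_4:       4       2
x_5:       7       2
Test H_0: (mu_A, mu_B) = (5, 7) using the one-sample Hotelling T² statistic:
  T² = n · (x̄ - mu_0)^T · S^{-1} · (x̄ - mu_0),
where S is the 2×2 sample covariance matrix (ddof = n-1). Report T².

Step 1 — sample mean vector:
  mean(A) = (4 + 3 + 8 + 4 + 7) / 5 = 26/5 = 5.2
  mean(B) = (3 + 5 + 6 + 2 + 2) / 5 = 18/5 = 3.6
  x̄ = (5.2, 3.6),  deviation x̄ - mu_0 = (5.2, 3.6) - (5, 7) = (0.2, -3.4).

Step 2 — sample covariance matrix, S[i,j] = (1/(n-1)) · Σ_k (x_{k,i} - mean_i) · (x_{k,j} - mean_j), divisor n-1 = 4:
  S[A,A] = ((-1.2)·(-1.2) + (-2.2)·(-2.2) + (2.8)·(2.8) + (-1.2)·(-1.2) + (1.8)·(1.8)) / 4 = 18.8/4 = 4.7
  S[A,B] = ((-1.2)·(-0.6) + (-2.2)·(1.4) + (2.8)·(2.4) + (-1.2)·(-1.6) + (1.8)·(-1.6)) / 4 = 3.4/4 = 0.85
  S[B,B] = ((-0.6)·(-0.6) + (1.4)·(1.4) + (2.4)·(2.4) + (-1.6)·(-1.6) + (-1.6)·(-1.6)) / 4 = 13.2/4 = 3.3
  S = [[4.7, 0.85],
 [0.85, 3.3]].

Step 3 — invert S. det(S) = 4.7·3.3 - (0.85)² = 14.7875.
  S^{-1} = (1/det) · [[d, -b], [-b, a]] = [[0.2232, -0.0575],
 [-0.0575, 0.3178]].

Step 4 — quadratic form (x̄ - mu_0)^T · S^{-1} · (x̄ - mu_0):
  S^{-1} · (x̄ - mu_0) = (0.2401, -1.0921),
  (x̄ - mu_0)^T · [...] = (0.2)·(0.2401) + (-3.4)·(-1.0921) = 3.7613.

Step 5 — scale by n: T² = 5 · 3.7613 = 18.8064.

T² ≈ 18.8064


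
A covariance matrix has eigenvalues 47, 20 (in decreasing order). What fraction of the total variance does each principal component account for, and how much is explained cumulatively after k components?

Step 1 — total variance = trace(Sigma) = Σ λ_i = 47 + 20 = 67.

Step 2 — fraction explained by component i = λ_i / Σ λ:
  PC1: 47/67 = 0.7015
  PC2: 20/67 = 0.2985

Step 3 — cumulative fraction after k components = (λ_1 + ... + λ_k) / Σ λ:
  k = 1: 47/67 = 0.7015
  k = 2: (47 + 20)/67 = 67/67 = 1

Summary (fraction, with percent):

explained: PC1 0.7015 (70.15%), PC2 0.2985 (29.85%);  cumulative: 0.7015, 1


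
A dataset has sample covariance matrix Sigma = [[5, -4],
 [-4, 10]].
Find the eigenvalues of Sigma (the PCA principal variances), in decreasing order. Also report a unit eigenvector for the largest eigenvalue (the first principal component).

Step 1 — characteristic polynomial of 2×2 Sigma:
  det(Sigma - λI) = λ² - trace · λ + det = 0.
  trace = 5 + 10 = 15, det = 5·10 - (-4)² = 34.
Step 2 — discriminant:
  Δ = trace² - 4·det = 225 - 136 = 89.
Step 3 — eigenvalues:
  λ = (trace ± √Δ)/2 = (15 ± 9.434)/2,
  λ_1 = 12.217,  λ_2 = 2.783.

Step 4 — unit eigenvector for λ_1: solve (Sigma - λ_1 I)v = 0. First row:
  (5 - 12.217)·v_x + (-4)·v_y = 0, i.e. (-7.217)·v_x + (-4)·v_y = 0,
  so v ∝ (b, λ_1 - a) = (-4, 7.217); multiply by -1 so the first entry is positive: u = (4, -7.217).
  ||u|| = √((4)² + (-7.217)²) = √(68.085) ≈ 8.2514,
  v_1 = u/||u|| ≈ (0.4848, -0.8746) (||v_1|| = 1).

λ_1 = 12.217,  λ_2 = 2.783;  v_1 ≈ (0.4848, -0.8746)


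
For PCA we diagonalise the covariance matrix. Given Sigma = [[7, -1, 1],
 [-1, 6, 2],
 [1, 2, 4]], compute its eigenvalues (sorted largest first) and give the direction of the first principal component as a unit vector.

Step 1 — characteristic polynomial p(λ) = det(λI - Sigma) = λ³ - tr·λ² + c_1·λ - det, where tr = trace, c_1 = sum of the principal 2×2 minors, det = det(Sigma):
  tr = 7 + 6 + 4 = 17,
  c_1 = (7·6 - (-1)²) + (7·4 - (1)²) + (6·4 - (2)²) = 41 + 27 + 20 = 88,
  det = 7·(6·4 - (2)²) - (-1)·((-1)·4 - (2)·(1)) + (1)·((-1)·(2) - 6·(1)) = 7·(20) - (-1)·(-6) + (1)·(-8) = 126.
  So p(λ) = λ³ - 17λ² + 88λ - 126.
Step 2 — look for an integer root (rational root theorem: any rational root is an integer divisor of 126). Testing λ = 7:
  p(7) = 343 - 833 + 616 - 126 = 0  ✓
  Dividing out (λ - 7): p(λ) = (λ - 7)(λ² - 10λ + 18).
Step 3 — remaining eigenvalues from the quadratic λ² - 10λ + 18 = 0:
  Δ = 10² - 4·18 = 100 - 72 = 28,  λ = (10 ± √28)/2 = (10 ± 5.2915)/2 ≈ 7.6458 or 2.3542.
  Sorted: λ_1 = 7.6458,  λ_2 = 7,  λ_3 = 2.3542  (check: sum = 17 = tr ✓).

Step 4 — unit eigenvector for λ_1 ≈ 7.6458: v spans the null space of (Sigma - λ_1 I), whose rows are
  r_1 = (-0.6458, -1, 1),  r_2 = (-1, -1.6458, 2),  r_3 = (1, 2, -3.6458).
  v is orthogonal to every row, so take v ∝ r_1 × r_2 = ((-1)·(2) - (1)·(-1.6458), (1)·(-1) - (-0.6458)·(2), (-0.6458)·(-1.6458) - (-1)·(-1)) ≈ (-0.3542, 0.2915, 0.0627).
  Rescale (multiply by -1 so the first nonzero entry is positive): u = (0.3542, -0.2915, -0.0627).
  ||u|| = √((0.3542)² + (-0.2915)² + (-0.0627)²) = √(0.2144) ≈ 0.463,  v_1 = u/||u|| ≈ (0.7651, -0.6295, -0.1355) (||v_1|| = 1).

λ_1 = 7.6458,  λ_2 = 7,  λ_3 = 2.3542;  v_1 ≈ (0.7651, -0.6295, -0.1355)


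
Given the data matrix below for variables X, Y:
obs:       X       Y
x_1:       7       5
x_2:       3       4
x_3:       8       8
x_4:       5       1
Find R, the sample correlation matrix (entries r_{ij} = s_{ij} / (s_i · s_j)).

Step 1 — column means:
  mean(X) = (7 + 3 + 8 + 5) / 4 = 23/4 = 5.75
  mean(Y) = (5 + 4 + 8 + 1) / 4 = 18/4 = 4.5

Step 2 — sample variances and covariances s[i,j] = (1/(n-1)) · Σ_k (x_{k,i} - mean_i) · (x_{k,j} - mean_j), with n-1 = 3:
  s[X,X] = ((1.25)·(1.25) + (-2.75)·(-2.75) + (2.25)·(2.25) + (-0.75)·(-0.75)) / 3 = 14.75/3 = 4.9167
  s[X,Y] = ((1.25)·(0.5) + (-2.75)·(-0.5) + (2.25)·(3.5) + (-0.75)·(-3.5)) / 3 = 12.5/3 = 4.1667
  s[Y,Y] = ((0.5)·(0.5) + (-0.5)·(-0.5) + (3.5)·(3.5) + (-3.5)·(-3.5)) / 3 = 25/3 = 8.3333
  Sample standard deviations s_i = √(s[i,i]):
  s(X) = √(4.9167) = 2.2174
  s(Y) = √(8.3333) = 2.8868

Step 3 — r_{ij} = s_{ij} / (s_i · s_j):
  r[X,X] = 1 (diagonal).
  r[X,Y] = 4.1667 / (2.2174 · 2.8868) = 4.1667 / 6.401 = 0.6509
  r[Y,Y] = 1 (diagonal).

R is symmetric with unit diagonal. Assembling:

R = [[1, 0.6509],
 [0.6509, 1]]


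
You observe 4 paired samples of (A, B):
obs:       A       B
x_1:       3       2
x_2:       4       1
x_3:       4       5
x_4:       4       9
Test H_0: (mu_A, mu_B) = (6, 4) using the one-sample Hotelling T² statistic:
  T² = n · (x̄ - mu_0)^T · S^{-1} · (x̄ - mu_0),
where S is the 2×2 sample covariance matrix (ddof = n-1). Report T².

Step 1 — sample mean vector:
  mean(A) = (3 + 4 + 4 + 4) / 4 = 15/4 = 3.75
  mean(B) = (2 + 1 + 5 + 9) / 4 = 17/4 = 4.25
  x̄ = (3.75, 4.25),  deviation x̄ - mu_0 = (3.75, 4.25) - (6, 4) = (-2.25, 0.25).

Step 2 — sample covariance matrix, S[i,j] = (1/(n-1)) · Σ_k (x_{k,i} - mean_i) · (x_{k,j} - mean_j), divisor n-1 = 3:
  S[A,A] = ((-0.75)·(-0.75) + (0.25)·(0.25) + (0.25)·(0.25) + (0.25)·(0.25)) / 3 = 0.75/3 = 0.25
  S[A,B] = ((-0.75)·(-2.25) + (0.25)·(-3.25) + (0.25)·(0.75) + (0.25)·(4.75)) / 3 = 2.25/3 = 0.75
  S[B,B] = ((-2.25)·(-2.25) + (-3.25)·(-3.25) + (0.75)·(0.75) + (4.75)·(4.75)) / 3 = 38.75/3 = 12.9167
  S = [[0.25, 0.75],
 [0.75, 12.9167]].

Step 3 — invert S. det(S) = 0.25·12.9167 - (0.75)² = 2.6667.
  S^{-1} = (1/det) · [[d, -b], [-b, a]] = [[4.8438, -0.2813],
 [-0.2813, 0.0938]].

Step 4 — quadratic form (x̄ - mu_0)^T · S^{-1} · (x̄ - mu_0):
  S^{-1} · (x̄ - mu_0) = (-10.9688, 0.6563),
  (x̄ - mu_0)^T · [...] = (-2.25)·(-10.9688) + (0.25)·(0.6563) = 24.8438.

Step 5 — scale by n: T² = 4 · 24.8438 = 99.375.

T² ≈ 99.375


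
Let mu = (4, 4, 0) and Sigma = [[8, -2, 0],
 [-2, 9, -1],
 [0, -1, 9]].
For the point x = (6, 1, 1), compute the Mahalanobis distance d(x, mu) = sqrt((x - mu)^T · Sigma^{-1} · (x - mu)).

Step 1 — centre the observation: (x - mu) = (2, -3, 1).

Step 2 — invert Sigma (cofactor / det for 3×3, or solve directly):
  Sigma^{-1} = [[0.1325, 0.0298, 0.0033],
 [0.0298, 0.1192, 0.0132],
 [0.0033, 0.0132, 0.1126]].

Step 3 — form the quadratic (x - mu)^T · Sigma^{-1} · (x - mu):
  Sigma^{-1} · (x - mu) = (0.1788, -0.2848, 0.0795).
  (x - mu)^T · [Sigma^{-1} · (x - mu)] = (2)·(0.1788) + (-3)·(-0.2848) + (1)·(0.0795) = 1.2914.

Step 4 — take square root: d = √(1.2914) ≈ 1.1364.

d(x, mu) = √(1.2914) ≈ 1.1364


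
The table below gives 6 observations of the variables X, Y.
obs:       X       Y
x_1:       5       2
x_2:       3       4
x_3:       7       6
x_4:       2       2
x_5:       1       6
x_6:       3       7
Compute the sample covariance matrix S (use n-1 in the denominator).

Step 1 — column means:
  mean(X) = (5 + 3 + 7 + 2 + 1 + 3) / 6 = 21/6 = 3.5
  mean(Y) = (2 + 4 + 6 + 2 + 6 + 7) / 6 = 27/6 = 4.5

Step 2 — sample covariance S[i,j] = (1/(n-1)) · Σ_k (x_{k,i} - mean_i) · (x_{k,j} - mean_j), with n-1 = 5.
  S[X,X] = ((1.5)·(1.5) + (-0.5)·(-0.5) + (3.5)·(3.5) + (-1.5)·(-1.5) + (-2.5)·(-2.5) + (-0.5)·(-0.5)) / 5 = 23.5/5 = 4.7
  S[X,Y] = ((1.5)·(-2.5) + (-0.5)·(-0.5) + (3.5)·(1.5) + (-1.5)·(-2.5) + (-2.5)·(1.5) + (-0.5)·(2.5)) / 5 = 0.5/5 = 0.1
  S[Y,Y] = ((-2.5)·(-2.5) + (-0.5)·(-0.5) + (1.5)·(1.5) + (-2.5)·(-2.5) + (1.5)·(1.5) + (2.5)·(2.5)) / 5 = 23.5/5 = 4.7

S is symmetric (S[j,i] = S[i,j]). Assembling:

S = [[4.7, 0.1],
 [0.1, 4.7]]


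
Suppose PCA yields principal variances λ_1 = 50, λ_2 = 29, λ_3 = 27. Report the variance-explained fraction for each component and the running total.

Step 1 — total variance = trace(Sigma) = Σ λ_i = 50 + 29 + 27 = 106.

Step 2 — fraction explained by component i = λ_i / Σ λ:
  PC1: 50/106 = 0.4717
  PC2: 29/106 = 0.2736
  PC3: 27/106 = 0.2547

Step 3 — cumulative fraction after k components = (λ_1 + ... + λ_k) / Σ λ:
  k = 1: 50/106 = 0.4717
  k = 2: (50 + 29)/106 = 79/106 = 0.7453
  k = 3: (50 + 29 + 27)/106 = 106/106 = 1

Summary (fraction, with percent):

explained: PC1 0.4717 (47.17%), PC2 0.2736 (27.36%), PC3 0.2547 (25.47%);  cumulative: 0.4717, 0.7453, 1


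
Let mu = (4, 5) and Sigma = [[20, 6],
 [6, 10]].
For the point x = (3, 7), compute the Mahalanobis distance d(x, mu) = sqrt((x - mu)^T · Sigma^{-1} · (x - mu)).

Step 1 — centre the observation: (x - mu) = (-1, 2).

Step 2 — invert Sigma. det(Sigma) = 20·10 - (6)² = 164.
  Sigma^{-1} = (1/det) · [[d, -b], [-b, a]] = [[0.061, -0.0366],
 [-0.0366, 0.122]].

Step 3 — form the quadratic (x - mu)^T · Sigma^{-1} · (x - mu):
  Sigma^{-1} · (x - mu) = (-0.1341, 0.2805).
  (x - mu)^T · [Sigma^{-1} · (x - mu)] = (-1)·(-0.1341) + (2)·(0.2805) = 0.6951.

Step 4 — take square root: d = √(0.6951) ≈ 0.8337.

d(x, mu) = √(0.6951) ≈ 0.8337


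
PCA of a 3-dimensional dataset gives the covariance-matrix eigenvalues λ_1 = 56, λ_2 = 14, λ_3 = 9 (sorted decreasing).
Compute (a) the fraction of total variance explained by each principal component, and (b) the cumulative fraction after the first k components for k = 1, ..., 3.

Step 1 — total variance = trace(Sigma) = Σ λ_i = 56 + 14 + 9 = 79.

Step 2 — fraction explained by component i = λ_i / Σ λ:
  PC1: 56/79 = 0.7089
  PC2: 14/79 = 0.1772
  PC3: 9/79 = 0.1139

Step 3 — cumulative fraction after k components = (λ_1 + ... + λ_k) / Σ λ:
  k = 1: 56/79 = 0.7089
  k = 2: (56 + 14)/79 = 70/79 = 0.8861
  k = 3: (56 + 14 + 9)/79 = 79/79 = 1

Summary (fraction, with percent):

explained: PC1 0.7089 (70.89%), PC2 0.1772 (17.72%), PC3 0.1139 (11.39%);  cumulative: 0.7089, 0.8861, 1


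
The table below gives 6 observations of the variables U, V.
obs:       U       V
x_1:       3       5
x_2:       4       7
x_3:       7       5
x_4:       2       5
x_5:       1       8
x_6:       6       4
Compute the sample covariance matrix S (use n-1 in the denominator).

Step 1 — column means:
  mean(U) = (3 + 4 + 7 + 2 + 1 + 6) / 6 = 23/6 = 3.8333
  mean(V) = (5 + 7 + 5 + 5 + 8 + 4) / 6 = 34/6 = 5.6667

Step 2 — sample covariance S[i,j] = (1/(n-1)) · Σ_k (x_{k,i} - mean_i) · (x_{k,j} - mean_j), with n-1 = 5.
  S[U,U] = ((-0.8333)·(-0.8333) + (0.1667)·(0.1667) + (3.1667)·(3.1667) + (-1.8333)·(-1.8333) + (-2.8333)·(-2.8333) + (2.1667)·(2.1667)) / 5 = 26.8333/5 = 5.3667
  S[U,V] = ((-0.8333)·(-0.6667) + (0.1667)·(1.3333) + (3.1667)·(-0.6667) + (-1.8333)·(-0.6667) + (-2.8333)·(2.3333) + (2.1667)·(-1.6667)) / 5 = -10.3333/5 = -2.0667
  S[V,V] = ((-0.6667)·(-0.6667) + (1.3333)·(1.3333) + (-0.6667)·(-0.6667) + (-0.6667)·(-0.6667) + (2.3333)·(2.3333) + (-1.6667)·(-1.6667)) / 5 = 11.3333/5 = 2.2667

S is symmetric (S[j,i] = S[i,j]). Assembling:

S = [[5.3667, -2.0667],
 [-2.0667, 2.2667]]


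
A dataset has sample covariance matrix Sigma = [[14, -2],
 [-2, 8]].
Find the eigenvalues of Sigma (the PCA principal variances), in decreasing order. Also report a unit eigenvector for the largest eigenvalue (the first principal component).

Step 1 — characteristic polynomial of 2×2 Sigma:
  det(Sigma - λI) = λ² - trace · λ + det = 0.
  trace = 14 + 8 = 22, det = 14·8 - (-2)² = 108.
Step 2 — discriminant:
  Δ = trace² - 4·det = 484 - 432 = 52.
Step 3 — eigenvalues:
  λ = (trace ± √Δ)/2 = (22 ± 7.2111)/2,
  λ_1 = 14.6056,  λ_2 = 7.3944.

Step 4 — unit eigenvector for λ_1: solve (Sigma - λ_1 I)v = 0. First row:
  (14 - 14.6056)·v_x + (-2)·v_y = 0, i.e. (-0.6056)·v_x + (-2)·v_y = 0,
  so v ∝ (b, λ_1 - a) = (-2, 0.6056); multiply by -1 so the first entry is positive: u = (2, -0.6056).
  ||u|| = √((2)² + (-0.6056)²) = √(4.3667) ≈ 2.0897,
  v_1 = u/||u|| ≈ (0.9571, -0.2898) (||v_1|| = 1).

λ_1 = 14.6056,  λ_2 = 7.3944;  v_1 ≈ (0.9571, -0.2898)


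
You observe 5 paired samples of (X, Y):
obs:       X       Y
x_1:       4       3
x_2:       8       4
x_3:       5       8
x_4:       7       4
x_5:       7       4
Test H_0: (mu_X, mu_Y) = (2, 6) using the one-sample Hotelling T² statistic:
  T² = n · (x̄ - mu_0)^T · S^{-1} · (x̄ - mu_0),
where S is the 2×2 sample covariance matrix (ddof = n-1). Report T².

Step 1 — sample mean vector:
  mean(X) = (4 + 8 + 5 + 7 + 7) / 5 = 31/5 = 6.2
  mean(Y) = (3 + 4 + 8 + 4 + 4) / 5 = 23/5 = 4.6
  x̄ = (6.2, 4.6),  deviation x̄ - mu_0 = (6.2, 4.6) - (2, 6) = (4.2, -1.4).

Step 2 — sample covariance matrix, S[i,j] = (1/(n-1)) · Σ_k (x_{k,i} - mean_i) · (x_{k,j} - mean_j), divisor n-1 = 4:
  S[X,X] = ((-2.2)·(-2.2) + (1.8)·(1.8) + (-1.2)·(-1.2) + (0.8)·(0.8) + (0.8)·(0.8)) / 4 = 10.8/4 = 2.7
  S[X,Y] = ((-2.2)·(-1.6) + (1.8)·(-0.6) + (-1.2)·(3.4) + (0.8)·(-0.6) + (0.8)·(-0.6)) / 4 = -2.6/4 = -0.65
  S[Y,Y] = ((-1.6)·(-1.6) + (-0.6)·(-0.6) + (3.4)·(3.4) + (-0.6)·(-0.6) + (-0.6)·(-0.6)) / 4 = 15.2/4 = 3.8
  S = [[2.7, -0.65],
 [-0.65, 3.8]].

Step 3 — invert S. det(S) = 2.7·3.8 - (-0.65)² = 9.8375.
  S^{-1} = (1/det) · [[d, -b], [-b, a]] = [[0.3863, 0.0661],
 [0.0661, 0.2745]].

Step 4 — quadratic form (x̄ - mu_0)^T · S^{-1} · (x̄ - mu_0):
  S^{-1} · (x̄ - mu_0) = (1.5299, -0.1067),
  (x̄ - mu_0)^T · [...] = (4.2)·(1.5299) + (-1.4)·(-0.1067) = 6.5748.

Step 5 — scale by n: T² = 5 · 6.5748 = 32.8742.

T² ≈ 32.8742


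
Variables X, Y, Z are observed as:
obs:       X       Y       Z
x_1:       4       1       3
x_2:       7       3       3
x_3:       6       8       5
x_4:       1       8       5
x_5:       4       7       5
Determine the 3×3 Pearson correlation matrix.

Step 1 — column means:
  mean(X) = (4 + 7 + 6 + 1 + 4) / 5 = 22/5 = 4.4
  mean(Y) = (1 + 3 + 8 + 8 + 7) / 5 = 27/5 = 5.4
  mean(Z) = (3 + 3 + 5 + 5 + 5) / 5 = 21/5 = 4.2

Step 2 — sample variances and covariances s[i,j] = (1/(n-1)) · Σ_k (x_{k,i} - mean_i) · (x_{k,j} - mean_j), with n-1 = 4:
  s[X,X] = ((-0.4)·(-0.4) + (2.6)·(2.6) + (1.6)·(1.6) + (-3.4)·(-3.4) + (-0.4)·(-0.4)) / 4 = 21.2/4 = 5.3
  s[X,Y] = ((-0.4)·(-4.4) + (2.6)·(-2.4) + (1.6)·(2.6) + (-3.4)·(2.6) + (-0.4)·(1.6)) / 4 = -9.8/4 = -2.45
  s[X,Z] = ((-0.4)·(-1.2) + (2.6)·(-1.2) + (1.6)·(0.8) + (-3.4)·(0.8) + (-0.4)·(0.8)) / 4 = -4.4/4 = -1.1
  s[Y,Y] = ((-4.4)·(-4.4) + (-2.4)·(-2.4) + (2.6)·(2.6) + (2.6)·(2.6) + (1.6)·(1.6)) / 4 = 41.2/4 = 10.3
  s[Y,Z] = ((-4.4)·(-1.2) + (-2.4)·(-1.2) + (2.6)·(0.8) + (2.6)·(0.8) + (1.6)·(0.8)) / 4 = 13.6/4 = 3.4
  s[Z,Z] = ((-1.2)·(-1.2) + (-1.2)·(-1.2) + (0.8)·(0.8) + (0.8)·(0.8) + (0.8)·(0.8)) / 4 = 4.8/4 = 1.2
  Sample standard deviations s_i = √(s[i,i]):
  s(X) = √(5.3) = 2.3022
  s(Y) = √(10.3) = 3.2094
  s(Z) = √(1.2) = 1.0954

Step 3 — r_{ij} = s_{ij} / (s_i · s_j):
  r[X,X] = 1 (diagonal).
  r[X,Y] = -2.45 / (2.3022 · 3.2094) = -2.45 / 7.3885 = -0.3316
  r[X,Z] = -1.1 / (2.3022 · 1.0954) = -1.1 / 2.5219 = -0.4362
  r[Y,Y] = 1 (diagonal).
  r[Y,Z] = 3.4 / (3.2094 · 1.0954) = 3.4 / 3.5157 = 0.9671
  r[Z,Z] = 1 (diagonal).

R is symmetric with unit diagonal. Assembling:

R = [[1, -0.3316, -0.4362],
 [-0.3316, 1, 0.9671],
 [-0.4362, 0.9671, 1]]


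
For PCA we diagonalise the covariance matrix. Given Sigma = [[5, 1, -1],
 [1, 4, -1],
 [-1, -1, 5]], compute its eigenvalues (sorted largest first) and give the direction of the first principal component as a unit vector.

Step 1 — characteristic polynomial p(λ) = det(λI - Sigma) = λ³ - tr·λ² + c_1·λ - det, where tr = trace, c_1 = sum of the principal 2×2 minors, det = det(Sigma):
  tr = 5 + 4 + 5 = 14,
  c_1 = (5·4 - (1)²) + (5·5 - (-1)²) + (4·5 - (-1)²) = 19 + 24 + 19 = 62,
  det = 5·(4·5 - (-1)²) - (1)·((1)·5 - (-1)·(-1)) + (-1)·((1)·(-1) - 4·(-1)) = 5·(19) - (1)·(4) + (-1)·(3) = 88.
  So p(λ) = λ³ - 14λ² + 62λ - 88.
Step 2 — look for an integer root (rational root theorem: any rational root is an integer divisor of 88). Testing λ = 4:
  p(4) = 64 - 224 + 248 - 88 = 0  ✓
  Dividing out (λ - 4): p(λ) = (λ - 4)(λ² - 10λ + 22).
Step 3 — remaining eigenvalues from the quadratic λ² - 10λ + 22 = 0:
  Δ = 10² - 4·22 = 100 - 88 = 12,  λ = (10 ± √12)/2 = (10 ± 3.4641)/2 ≈ 6.7321 or 3.2679.
  Sorted: λ_1 = 6.7321,  λ_2 = 4,  λ_3 = 3.2679  (check: sum = 14 = tr ✓).

Step 4 — unit eigenvector for λ_1 ≈ 6.7321: v spans the null space of (Sigma - λ_1 I), whose rows are
  r_1 = (-1.7321, 1, -1),  r_2 = (1, -2.7321, -1),  r_3 = (-1, -1, -1.7321).
  v is orthogonal to every row, so take v ∝ r_1 × r_2 = ((1)·(-1) - (-1)·(-2.7321), (-1)·(1) - (-1.7321)·(-1), (-1.7321)·(-2.7321) - (1)·(1)) ≈ (-3.7321, -2.7321, 3.7321).
  Rescale (multiply by -1 so the first nonzero entry is positive): u = (3.7321, 2.7321, -3.7321).
  ||u|| = √((3.7321)² + (2.7321)² + (-3.7321)²) = √(35.3205) ≈ 5.9431,  v_1 = u/||u|| ≈ (0.628, 0.4597, -0.628) (||v_1|| = 1).

λ_1 = 6.7321,  λ_2 = 4,  λ_3 = 3.2679;  v_1 ≈ (0.628, 0.4597, -0.628)


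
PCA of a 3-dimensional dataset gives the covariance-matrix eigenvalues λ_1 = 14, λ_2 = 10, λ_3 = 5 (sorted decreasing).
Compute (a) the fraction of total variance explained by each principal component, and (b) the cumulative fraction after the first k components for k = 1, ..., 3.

Step 1 — total variance = trace(Sigma) = Σ λ_i = 14 + 10 + 5 = 29.

Step 2 — fraction explained by component i = λ_i / Σ λ:
  PC1: 14/29 = 0.4828
  PC2: 10/29 = 0.3448
  PC3: 5/29 = 0.1724

Step 3 — cumulative fraction after k components = (λ_1 + ... + λ_k) / Σ λ:
  k = 1: 14/29 = 0.4828
  k = 2: (14 + 10)/29 = 24/29 = 0.8276
  k = 3: (14 + 10 + 5)/29 = 29/29 = 1

Summary (fraction, with percent):

explained: PC1 0.4828 (48.28%), PC2 0.3448 (34.48%), PC3 0.1724 (17.24%);  cumulative: 0.4828, 0.8276, 1


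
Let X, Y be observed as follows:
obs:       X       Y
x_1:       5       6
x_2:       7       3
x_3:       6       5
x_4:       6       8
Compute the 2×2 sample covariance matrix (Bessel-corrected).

Step 1 — column means:
  mean(X) = (5 + 7 + 6 + 6) / 4 = 24/4 = 6
  mean(Y) = (6 + 3 + 5 + 8) / 4 = 22/4 = 5.5

Step 2 — sample covariance S[i,j] = (1/(n-1)) · Σ_k (x_{k,i} - mean_i) · (x_{k,j} - mean_j), with n-1 = 3.
  S[X,X] = ((-1)·(-1) + (1)·(1) + (0)·(0) + (0)·(0)) / 3 = 2/3 = 0.6667
  S[X,Y] = ((-1)·(0.5) + (1)·(-2.5) + (0)·(-0.5) + (0)·(2.5)) / 3 = -3/3 = -1
  S[Y,Y] = ((0.5)·(0.5) + (-2.5)·(-2.5) + (-0.5)·(-0.5) + (2.5)·(2.5)) / 3 = 13/3 = 4.3333

S is symmetric (S[j,i] = S[i,j]). Assembling:

S = [[0.6667, -1],
 [-1, 4.3333]]


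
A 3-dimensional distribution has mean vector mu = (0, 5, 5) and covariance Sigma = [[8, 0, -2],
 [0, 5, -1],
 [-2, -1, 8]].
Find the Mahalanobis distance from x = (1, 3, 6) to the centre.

Step 1 — centre the observation: (x - mu) = (1, -2, 1).

Step 2 — invert Sigma (cofactor / det for 3×3, or solve directly):
  Sigma^{-1} = [[0.1336, 0.0068, 0.0342],
 [0.0068, 0.2055, 0.0274],
 [0.0342, 0.0274, 0.137]].

Step 3 — form the quadratic (x - mu)^T · Sigma^{-1} · (x - mu):
  Sigma^{-1} · (x - mu) = (0.1541, -0.3767, 0.1164).
  (x - mu)^T · [Sigma^{-1} · (x - mu)] = (1)·(0.1541) + (-2)·(-0.3767) + (1)·(0.1164) = 1.024.

Step 4 — take square root: d = √(1.024) ≈ 1.0119.

d(x, mu) = √(1.024) ≈ 1.0119


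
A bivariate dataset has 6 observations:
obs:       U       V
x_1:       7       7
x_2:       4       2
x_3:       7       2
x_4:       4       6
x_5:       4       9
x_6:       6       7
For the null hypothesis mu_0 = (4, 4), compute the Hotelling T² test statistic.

Step 1 — sample mean vector:
  mean(U) = (7 + 4 + 7 + 4 + 4 + 6) / 6 = 32/6 = 5.3333
  mean(V) = (7 + 2 + 2 + 6 + 9 + 7) / 6 = 33/6 = 5.5
  x̄ = (5.3333, 5.5),  deviation x̄ - mu_0 = (5.3333, 5.5) - (4, 4) = (1.3333, 1.5).

Step 2 — sample covariance matrix, S[i,j] = (1/(n-1)) · Σ_k (x_{k,i} - mean_i) · (x_{k,j} - mean_j), divisor n-1 = 5:
  S[U,U] = ((1.6667)·(1.6667) + (-1.3333)·(-1.3333) + (1.6667)·(1.6667) + (-1.3333)·(-1.3333) + (-1.3333)·(-1.3333) + (0.6667)·(0.6667)) / 5 = 11.3333/5 = 2.2667
  S[U,V] = ((1.6667)·(1.5) + (-1.3333)·(-3.5) + (1.6667)·(-3.5) + (-1.3333)·(0.5) + (-1.3333)·(3.5) + (0.6667)·(1.5)) / 5 = -3/5 = -0.6
  S[V,V] = ((1.5)·(1.5) + (-3.5)·(-3.5) + (-3.5)·(-3.5) + (0.5)·(0.5) + (3.5)·(3.5) + (1.5)·(1.5)) / 5 = 41.5/5 = 8.3
  S = [[2.2667, -0.6],
 [-0.6, 8.3]].

Step 3 — invert S. det(S) = 2.2667·8.3 - (-0.6)² = 18.4533.
  S^{-1} = (1/det) · [[d, -b], [-b, a]] = [[0.4498, 0.0325],
 [0.0325, 0.1228]].

Step 4 — quadratic form (x̄ - mu_0)^T · S^{-1} · (x̄ - mu_0):
  S^{-1} · (x̄ - mu_0) = (0.6485, 0.2276),
  (x̄ - mu_0)^T · [...] = (1.3333)·(0.6485) + (1.5)·(0.2276) = 1.206.

Step 5 — scale by n: T² = 6 · 1.206 = 7.2363.

T² ≈ 7.2363


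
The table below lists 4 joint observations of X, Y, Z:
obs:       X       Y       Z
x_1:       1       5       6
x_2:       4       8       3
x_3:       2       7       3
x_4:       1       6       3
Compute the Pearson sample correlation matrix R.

Step 1 — column means:
  mean(X) = (1 + 4 + 2 + 1) / 4 = 8/4 = 2
  mean(Y) = (5 + 8 + 7 + 6) / 4 = 26/4 = 6.5
  mean(Z) = (6 + 3 + 3 + 3) / 4 = 15/4 = 3.75

Step 2 — sample variances and covariances s[i,j] = (1/(n-1)) · Σ_k (x_{k,i} - mean_i) · (x_{k,j} - mean_j), with n-1 = 3:
  s[X,X] = ((-1)·(-1) + (2)·(2) + (0)·(0) + (-1)·(-1)) / 3 = 6/3 = 2
  s[X,Y] = ((-1)·(-1.5) + (2)·(1.5) + (0)·(0.5) + (-1)·(-0.5)) / 3 = 5/3 = 1.6667
  s[X,Z] = ((-1)·(2.25) + (2)·(-0.75) + (0)·(-0.75) + (-1)·(-0.75)) / 3 = -3/3 = -1
  s[Y,Y] = ((-1.5)·(-1.5) + (1.5)·(1.5) + (0.5)·(0.5) + (-0.5)·(-0.5)) / 3 = 5/3 = 1.6667
  s[Y,Z] = ((-1.5)·(2.25) + (1.5)·(-0.75) + (0.5)·(-0.75) + (-0.5)·(-0.75)) / 3 = -4.5/3 = -1.5
  s[Z,Z] = ((2.25)·(2.25) + (-0.75)·(-0.75) + (-0.75)·(-0.75) + (-0.75)·(-0.75)) / 3 = 6.75/3 = 2.25
  Sample standard deviations s_i = √(s[i,i]):
  s(X) = √(2) = 1.4142
  s(Y) = √(1.6667) = 1.291
  s(Z) = √(2.25) = 1.5

Step 3 — r_{ij} = s_{ij} / (s_i · s_j):
  r[X,X] = 1 (diagonal).
  r[X,Y] = 1.6667 / (1.4142 · 1.291) = 1.6667 / 1.8257 = 0.9129
  r[X,Z] = -1 / (1.4142 · 1.5) = -1 / 2.1213 = -0.4714
  r[Y,Y] = 1 (diagonal).
  r[Y,Z] = -1.5 / (1.291 · 1.5) = -1.5 / 1.9365 = -0.7746
  r[Z,Z] = 1 (diagonal).

R is symmetric with unit diagonal. Assembling:

R = [[1, 0.9129, -0.4714],
 [0.9129, 1, -0.7746],
 [-0.4714, -0.7746, 1]]


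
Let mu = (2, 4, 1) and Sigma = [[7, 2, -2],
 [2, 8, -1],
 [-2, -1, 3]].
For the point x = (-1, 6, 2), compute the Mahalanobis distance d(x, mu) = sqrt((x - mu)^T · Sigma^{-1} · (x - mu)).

Step 1 — centre the observation: (x - mu) = (-3, 2, 1).

Step 2 — invert Sigma (cofactor / det for 3×3, or solve directly):
  Sigma^{-1} = [[0.184, -0.032, 0.112],
 [-0.032, 0.136, 0.024],
 [0.112, 0.024, 0.416]].

Step 3 — form the quadratic (x - mu)^T · Sigma^{-1} · (x - mu):
  Sigma^{-1} · (x - mu) = (-0.504, 0.392, 0.128).
  (x - mu)^T · [Sigma^{-1} · (x - mu)] = (-3)·(-0.504) + (2)·(0.392) + (1)·(0.128) = 2.424.

Step 4 — take square root: d = √(2.424) ≈ 1.5569.

d(x, mu) = √(2.424) ≈ 1.5569


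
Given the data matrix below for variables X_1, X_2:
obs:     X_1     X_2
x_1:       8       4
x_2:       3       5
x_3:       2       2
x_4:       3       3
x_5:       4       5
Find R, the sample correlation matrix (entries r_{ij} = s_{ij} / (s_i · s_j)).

Step 1 — column means:
  mean(X_1) = (8 + 3 + 2 + 3 + 4) / 5 = 20/5 = 4
  mean(X_2) = (4 + 5 + 2 + 3 + 5) / 5 = 19/5 = 3.8

Step 2 — sample variances and covariances s[i,j] = (1/(n-1)) · Σ_k (x_{k,i} - mean_i) · (x_{k,j} - mean_j), with n-1 = 4:
  s[X_1,X_1] = ((4)·(4) + (-1)·(-1) + (-2)·(-2) + (-1)·(-1) + (0)·(0)) / 4 = 22/4 = 5.5
  s[X_1,X_2] = ((4)·(0.2) + (-1)·(1.2) + (-2)·(-1.8) + (-1)·(-0.8) + (0)·(1.2)) / 4 = 4/4 = 1
  s[X_2,X_2] = ((0.2)·(0.2) + (1.2)·(1.2) + (-1.8)·(-1.8) + (-0.8)·(-0.8) + (1.2)·(1.2)) / 4 = 6.8/4 = 1.7
  Sample standard deviations s_i = √(s[i,i]):
  s(X_1) = √(5.5) = 2.3452
  s(X_2) = √(1.7) = 1.3038

Step 3 — r_{ij} = s_{ij} / (s_i · s_j):
  r[X_1,X_1] = 1 (diagonal).
  r[X_1,X_2] = 1 / (2.3452 · 1.3038) = 1 / 3.0578 = 0.327
  r[X_2,X_2] = 1 (diagonal).

R is symmetric with unit diagonal. Assembling:

R = [[1, 0.327],
 [0.327, 1]]


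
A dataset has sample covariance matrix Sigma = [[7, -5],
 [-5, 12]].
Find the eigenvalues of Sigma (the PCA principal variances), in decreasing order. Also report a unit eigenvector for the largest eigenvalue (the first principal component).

Step 1 — characteristic polynomial of 2×2 Sigma:
  det(Sigma - λI) = λ² - trace · λ + det = 0.
  trace = 7 + 12 = 19, det = 7·12 - (-5)² = 59.
Step 2 — discriminant:
  Δ = trace² - 4·det = 361 - 236 = 125.
Step 3 — eigenvalues:
  λ = (trace ± √Δ)/2 = (19 ± 11.1803)/2,
  λ_1 = 15.0902,  λ_2 = 3.9098.

Step 4 — unit eigenvector for λ_1: solve (Sigma - λ_1 I)v = 0. First row:
  (7 - 15.0902)·v_x + (-5)·v_y = 0, i.e. (-8.0902)·v_x + (-5)·v_y = 0,
  so v ∝ (b, λ_1 - a) = (-5, 8.0902); multiply by -1 so the first entry is positive: u = (5, -8.0902).
  ||u|| = √((5)² + (-8.0902)²) = √(90.4508) ≈ 9.5106,
  v_1 = u/||u|| ≈ (0.5257, -0.8507) (||v_1|| = 1).

λ_1 = 15.0902,  λ_2 = 3.9098;  v_1 ≈ (0.5257, -0.8507)


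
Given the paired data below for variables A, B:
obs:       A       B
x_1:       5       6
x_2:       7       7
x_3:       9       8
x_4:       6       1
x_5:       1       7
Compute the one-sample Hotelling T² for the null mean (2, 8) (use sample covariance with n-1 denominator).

Step 1 — sample mean vector:
  mean(A) = (5 + 7 + 9 + 6 + 1) / 5 = 28/5 = 5.6
  mean(B) = (6 + 7 + 8 + 1 + 7) / 5 = 29/5 = 5.8
  x̄ = (5.6, 5.8),  deviation x̄ - mu_0 = (5.6, 5.8) - (2, 8) = (3.6, -2.2).

Step 2 — sample covariance matrix, S[i,j] = (1/(n-1)) · Σ_k (x_{k,i} - mean_i) · (x_{k,j} - mean_j), divisor n-1 = 4:
  S[A,A] = ((-0.6)·(-0.6) + (1.4)·(1.4) + (3.4)·(3.4) + (0.4)·(0.4) + (-4.6)·(-4.6)) / 4 = 35.2/4 = 8.8
  S[A,B] = ((-0.6)·(0.2) + (1.4)·(1.2) + (3.4)·(2.2) + (0.4)·(-4.8) + (-4.6)·(1.2)) / 4 = 1.6/4 = 0.4
  S[B,B] = ((0.2)·(0.2) + (1.2)·(1.2) + (2.2)·(2.2) + (-4.8)·(-4.8) + (1.2)·(1.2)) / 4 = 30.8/4 = 7.7
  S = [[8.8, 0.4],
 [0.4, 7.7]].

Step 3 — invert S. det(S) = 8.8·7.7 - (0.4)² = 67.6.
  S^{-1} = (1/det) · [[d, -b], [-b, a]] = [[0.1139, -0.0059],
 [-0.0059, 0.1302]].

Step 4 — quadratic form (x̄ - mu_0)^T · S^{-1} · (x̄ - mu_0):
  S^{-1} · (x̄ - mu_0) = (0.4231, -0.3077),
  (x̄ - mu_0)^T · [...] = (3.6)·(0.4231) + (-2.2)·(-0.3077) = 2.2.

Step 5 — scale by n: T² = 5 · 2.2 = 11.

T² ≈ 11


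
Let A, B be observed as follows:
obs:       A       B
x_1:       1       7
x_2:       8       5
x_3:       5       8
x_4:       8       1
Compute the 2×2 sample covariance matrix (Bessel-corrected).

Step 1 — column means:
  mean(A) = (1 + 8 + 5 + 8) / 4 = 22/4 = 5.5
  mean(B) = (7 + 5 + 8 + 1) / 4 = 21/4 = 5.25

Step 2 — sample covariance S[i,j] = (1/(n-1)) · Σ_k (x_{k,i} - mean_i) · (x_{k,j} - mean_j), with n-1 = 3.
  S[A,A] = ((-4.5)·(-4.5) + (2.5)·(2.5) + (-0.5)·(-0.5) + (2.5)·(2.5)) / 3 = 33/3 = 11
  S[A,B] = ((-4.5)·(1.75) + (2.5)·(-0.25) + (-0.5)·(2.75) + (2.5)·(-4.25)) / 3 = -20.5/3 = -6.8333
  S[B,B] = ((1.75)·(1.75) + (-0.25)·(-0.25) + (2.75)·(2.75) + (-4.25)·(-4.25)) / 3 = 28.75/3 = 9.5833

S is symmetric (S[j,i] = S[i,j]). Assembling:

S = [[11, -6.8333],
 [-6.8333, 9.5833]]


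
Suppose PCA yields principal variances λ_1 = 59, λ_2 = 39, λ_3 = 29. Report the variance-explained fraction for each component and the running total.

Step 1 — total variance = trace(Sigma) = Σ λ_i = 59 + 39 + 29 = 127.

Step 2 — fraction explained by component i = λ_i / Σ λ:
  PC1: 59/127 = 0.4646
  PC2: 39/127 = 0.3071
  PC3: 29/127 = 0.2283

Step 3 — cumulative fraction after k components = (λ_1 + ... + λ_k) / Σ λ:
  k = 1: 59/127 = 0.4646
  k = 2: (59 + 39)/127 = 98/127 = 0.7717
  k = 3: (59 + 39 + 29)/127 = 127/127 = 1

Summary (fraction, with percent):

explained: PC1 0.4646 (46.46%), PC2 0.3071 (30.71%), PC3 0.2283 (22.83%);  cumulative: 0.4646, 0.7717, 1


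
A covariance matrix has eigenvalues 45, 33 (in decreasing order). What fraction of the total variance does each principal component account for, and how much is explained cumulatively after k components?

Step 1 — total variance = trace(Sigma) = Σ λ_i = 45 + 33 = 78.

Step 2 — fraction explained by component i = λ_i / Σ λ:
  PC1: 45/78 = 0.5769
  PC2: 33/78 = 0.4231

Step 3 — cumulative fraction after k components = (λ_1 + ... + λ_k) / Σ λ:
  k = 1: 45/78 = 0.5769
  k = 2: (45 + 33)/78 = 78/78 = 1

Summary (fraction, with percent):

explained: PC1 0.5769 (57.69%), PC2 0.4231 (42.31%);  cumulative: 0.5769, 1


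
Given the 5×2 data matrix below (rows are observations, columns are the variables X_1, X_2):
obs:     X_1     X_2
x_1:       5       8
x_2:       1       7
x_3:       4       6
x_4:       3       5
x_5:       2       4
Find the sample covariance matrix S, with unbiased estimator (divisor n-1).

Step 1 — column means:
  mean(X_1) = (5 + 1 + 4 + 3 + 2) / 5 = 15/5 = 3
  mean(X_2) = (8 + 7 + 6 + 5 + 4) / 5 = 30/5 = 6

Step 2 — sample covariance S[i,j] = (1/(n-1)) · Σ_k (x_{k,i} - mean_i) · (x_{k,j} - mean_j), with n-1 = 4.
  S[X_1,X_1] = ((2)·(2) + (-2)·(-2) + (1)·(1) + (0)·(0) + (-1)·(-1)) / 4 = 10/4 = 2.5
  S[X_1,X_2] = ((2)·(2) + (-2)·(1) + (1)·(0) + (0)·(-1) + (-1)·(-2)) / 4 = 4/4 = 1
  S[X_2,X_2] = ((2)·(2) + (1)·(1) + (0)·(0) + (-1)·(-1) + (-2)·(-2)) / 4 = 10/4 = 2.5

S is symmetric (S[j,i] = S[i,j]). Assembling:

S = [[2.5, 1],
 [1, 2.5]]


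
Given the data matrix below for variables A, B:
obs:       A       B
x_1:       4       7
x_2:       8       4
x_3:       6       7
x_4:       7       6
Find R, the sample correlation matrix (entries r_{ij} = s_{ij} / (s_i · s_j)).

Step 1 — column means:
  mean(A) = (4 + 8 + 6 + 7) / 4 = 25/4 = 6.25
  mean(B) = (7 + 4 + 7 + 6) / 4 = 24/4 = 6

Step 2 — sample variances and covariances s[i,j] = (1/(n-1)) · Σ_k (x_{k,i} - mean_i) · (x_{k,j} - mean_j), with n-1 = 3:
  s[A,A] = ((-2.25)·(-2.25) + (1.75)·(1.75) + (-0.25)·(-0.25) + (0.75)·(0.75)) / 3 = 8.75/3 = 2.9167
  s[A,B] = ((-2.25)·(1) + (1.75)·(-2) + (-0.25)·(1) + (0.75)·(0)) / 3 = -6/3 = -2
  s[B,B] = ((1)·(1) + (-2)·(-2) + (1)·(1) + (0)·(0)) / 3 = 6/3 = 2
  Sample standard deviations s_i = √(s[i,i]):
  s(A) = √(2.9167) = 1.7078
  s(B) = √(2) = 1.4142

Step 3 — r_{ij} = s_{ij} / (s_i · s_j):
  r[A,A] = 1 (diagonal).
  r[A,B] = -2 / (1.7078 · 1.4142) = -2 / 2.4152 = -0.8281
  r[B,B] = 1 (diagonal).

R is symmetric with unit diagonal. Assembling:

R = [[1, -0.8281],
 [-0.8281, 1]]


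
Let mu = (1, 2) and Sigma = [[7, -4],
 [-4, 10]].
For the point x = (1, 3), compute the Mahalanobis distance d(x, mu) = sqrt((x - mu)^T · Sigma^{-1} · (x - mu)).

Step 1 — centre the observation: (x - mu) = (0, 1).

Step 2 — invert Sigma. det(Sigma) = 7·10 - (-4)² = 54.
  Sigma^{-1} = (1/det) · [[d, -b], [-b, a]] = [[0.1852, 0.0741],
 [0.0741, 0.1296]].

Step 3 — form the quadratic (x - mu)^T · Sigma^{-1} · (x - mu):
  Sigma^{-1} · (x - mu) = (0.0741, 0.1296).
  (x - mu)^T · [Sigma^{-1} · (x - mu)] = (0)·(0.0741) + (1)·(0.1296) = 0.1296.

Step 4 — take square root: d = √(0.1296) ≈ 0.36.

d(x, mu) = √(0.1296) ≈ 0.36


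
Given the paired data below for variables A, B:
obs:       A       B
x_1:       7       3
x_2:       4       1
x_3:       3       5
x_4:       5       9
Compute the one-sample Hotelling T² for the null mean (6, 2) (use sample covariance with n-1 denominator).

Step 1 — sample mean vector:
  mean(A) = (7 + 4 + 3 + 5) / 4 = 19/4 = 4.75
  mean(B) = (3 + 1 + 5 + 9) / 4 = 18/4 = 4.5
  x̄ = (4.75, 4.5),  deviation x̄ - mu_0 = (4.75, 4.5) - (6, 2) = (-1.25, 2.5).

Step 2 — sample covariance matrix, S[i,j] = (1/(n-1)) · Σ_k (x_{k,i} - mean_i) · (x_{k,j} - mean_j), divisor n-1 = 3:
  S[A,A] = ((2.25)·(2.25) + (-0.75)·(-0.75) + (-1.75)·(-1.75) + (0.25)·(0.25)) / 3 = 8.75/3 = 2.9167
  S[A,B] = ((2.25)·(-1.5) + (-0.75)·(-3.5) + (-1.75)·(0.5) + (0.25)·(4.5)) / 3 = -0.5/3 = -0.1667
  S[B,B] = ((-1.5)·(-1.5) + (-3.5)·(-3.5) + (0.5)·(0.5) + (4.5)·(4.5)) / 3 = 35/3 = 11.6667
  S = [[2.9167, -0.1667],
 [-0.1667, 11.6667]].

Step 3 — invert S. det(S) = 2.9167·11.6667 - (-0.1667)² = 34.
  S^{-1} = (1/det) · [[d, -b], [-b, a]] = [[0.3431, 0.0049],
 [0.0049, 0.0858]].

Step 4 — quadratic form (x̄ - mu_0)^T · S^{-1} · (x̄ - mu_0):
  S^{-1} · (x̄ - mu_0) = (-0.4167, 0.2083),
  (x̄ - mu_0)^T · [...] = (-1.25)·(-0.4167) + (2.5)·(0.2083) = 1.0417.

Step 5 — scale by n: T² = 4 · 1.0417 = 4.1667.

T² ≈ 4.1667
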